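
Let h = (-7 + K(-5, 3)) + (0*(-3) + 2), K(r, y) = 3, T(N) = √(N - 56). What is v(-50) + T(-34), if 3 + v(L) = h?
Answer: -5 + 3*I*√10 ≈ -5.0 + 9.4868*I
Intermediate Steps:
T(N) = √(-56 + N)
h = -2 (h = (-7 + 3) + (0*(-3) + 2) = -4 + (0 + 2) = -4 + 2 = -2)
v(L) = -5 (v(L) = -3 - 2 = -5)
v(-50) + T(-34) = -5 + √(-56 - 34) = -5 + √(-90) = -5 + 3*I*√10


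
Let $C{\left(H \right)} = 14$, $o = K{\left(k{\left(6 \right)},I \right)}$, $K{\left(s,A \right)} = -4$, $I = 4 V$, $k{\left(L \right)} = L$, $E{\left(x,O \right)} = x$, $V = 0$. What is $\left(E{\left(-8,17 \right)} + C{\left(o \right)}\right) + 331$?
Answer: $337$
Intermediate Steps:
$I = 0$ ($I = 4 \cdot 0 = 0$)
$o = -4$
$\left(E{\left(-8,17 \right)} + C{\left(o \right)}\right) + 331 = \left(-8 + 14\right) + 331 = 6 + 331 = 337$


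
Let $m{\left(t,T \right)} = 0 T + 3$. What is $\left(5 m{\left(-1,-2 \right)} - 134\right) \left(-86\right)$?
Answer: $10234$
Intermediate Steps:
$m{\left(t,T \right)} = 3$ ($m{\left(t,T \right)} = 0 + 3 = 3$)
$\left(5 m{\left(-1,-2 \right)} - 134\right) \left(-86\right) = \left(5 \cdot 3 - 134\right) \left(-86\right) = \left(15 - 134\right) \left(-86\right) = \left(-119\right) \left(-86\right) = 10234$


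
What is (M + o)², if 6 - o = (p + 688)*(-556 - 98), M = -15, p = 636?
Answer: 749760296769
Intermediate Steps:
o = 865902 (o = 6 - (636 + 688)*(-556 - 98) = 6 - 1324*(-654) = 6 - 1*(-865896) = 6 + 865896 = 865902)
(M + o)² = (-15 + 865902)² = 865887² = 749760296769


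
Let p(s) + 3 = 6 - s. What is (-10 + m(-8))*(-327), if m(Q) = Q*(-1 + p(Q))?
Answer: 29430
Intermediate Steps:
p(s) = 3 - s (p(s) = -3 + (6 - s) = 3 - s)
m(Q) = Q*(2 - Q) (m(Q) = Q*(-1 + (3 - Q)) = Q*(2 - Q))
(-10 + m(-8))*(-327) = (-10 - 8*(2 - 1*(-8)))*(-327) = (-10 - 8*(2 + 8))*(-327) = (-10 - 8*10)*(-327) = (-10 - 80)*(-327) = -90*(-327) = 29430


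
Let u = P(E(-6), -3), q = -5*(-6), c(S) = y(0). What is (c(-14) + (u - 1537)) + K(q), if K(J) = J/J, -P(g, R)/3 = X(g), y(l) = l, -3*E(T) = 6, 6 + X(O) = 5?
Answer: -1533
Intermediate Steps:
X(O) = -1 (X(O) = -6 + 5 = -1)
E(T) = -2 (E(T) = -⅓*6 = -2)
c(S) = 0
P(g, R) = 3 (P(g, R) = -3*(-1) = 3)
q = 30
K(J) = 1
u = 3
(c(-14) + (u - 1537)) + K(q) = (0 + (3 - 1537)) + 1 = (0 - 1534) + 1 = -1534 + 1 = -1533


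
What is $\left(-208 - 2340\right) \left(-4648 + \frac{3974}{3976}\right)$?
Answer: $\frac{840679567}{71} \approx 1.1841 \cdot 10^{7}$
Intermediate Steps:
$\left(-208 - 2340\right) \left(-4648 + \frac{3974}{3976}\right) = - 2548 \left(-4648 + 3974 \cdot \frac{1}{3976}\right) = - 2548 \left(-4648 + \frac{1987}{1988}\right) = \left(-2548\right) \left(- \frac{9238237}{1988}\right) = \frac{840679567}{71}$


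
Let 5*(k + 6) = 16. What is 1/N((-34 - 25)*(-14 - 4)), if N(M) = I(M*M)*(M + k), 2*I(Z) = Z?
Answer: 5/2986530912 ≈ 1.6742e-9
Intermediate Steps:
I(Z) = Z/2
k = -14/5 (k = -6 + (⅕)*16 = -6 + 16/5 = -14/5 ≈ -2.8000)
N(M) = M²*(-14/5 + M)/2 (N(M) = ((M*M)/2)*(M - 14/5) = (M²/2)*(-14/5 + M) = M²*(-14/5 + M)/2)
1/N((-34 - 25)*(-14 - 4)) = 1/(((-34 - 25)*(-14 - 4))²*(-14 + 5*((-34 - 25)*(-14 - 4)))/10) = 1/((-59*(-18))²*(-14 + 5*(-59*(-18)))/10) = 1/((⅒)*1062²*(-14 + 5*1062)) = 1/((⅒)*1127844*(-14 + 5310)) = 1/((⅒)*1127844*5296) = 1/(2986530912/5) = 5/2986530912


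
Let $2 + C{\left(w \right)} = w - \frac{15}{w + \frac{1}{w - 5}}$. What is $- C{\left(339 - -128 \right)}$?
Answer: $- \frac{20063829}{43151} \approx -464.97$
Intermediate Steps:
$C{\left(w \right)} = -2 + w - \frac{15}{w + \frac{1}{-5 + w}}$ ($C{\left(w \right)} = -2 + \left(w - \frac{15}{w + \frac{1}{w - 5}}\right) = -2 + \left(w - \frac{15}{w + \frac{1}{-5 + w}}\right) = -2 + w - \frac{15}{w + \frac{1}{-5 + w}}$)
$- C{\left(339 - -128 \right)} = - \frac{73 + \left(339 - -128\right)^{3} - 7 \left(339 - -128\right)^{2} - 4 \left(339 - -128\right)}{1 + \left(339 - -128\right)^{2} - 5 \left(339 - -128\right)} = - \frac{73 + \left(339 + 128\right)^{3} - 7 \left(339 + 128\right)^{2} - 4 \left(339 + 128\right)}{1 + \left(339 + 128\right)^{2} - 5 \left(339 + 128\right)} = - \frac{73 + 467^{3} - 7 \cdot 467^{2} - 1868}{1 + 467^{2} - 2335} = - \frac{73 + 101847563 - 1526623 - 1868}{1 + 218089 - 2335} = - \frac{73 + 101847563 - 1526623 - 1868}{215755} = - \frac{100319145}{215755} = \left(-1\right) \frac{20063829}{43151} = - \frac{20063829}{43151}$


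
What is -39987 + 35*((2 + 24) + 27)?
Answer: -38132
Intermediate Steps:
-39987 + 35*((2 + 24) + 27) = -39987 + 35*(26 + 27) = -39987 + 35*53 = -39987 + 1855 = -38132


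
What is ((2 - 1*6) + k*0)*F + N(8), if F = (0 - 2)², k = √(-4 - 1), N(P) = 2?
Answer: -14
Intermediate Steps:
k = I*√5 (k = √(-5) = I*√5 ≈ 2.2361*I)
F = 4 (F = (-2)² = 4)
((2 - 1*6) + k*0)*F + N(8) = ((2 - 1*6) + (I*√5)*0)*4 + 2 = ((2 - 6) + 0)*4 + 2 = (-4 + 0)*4 + 2 = -4*4 + 2 = -16 + 2 = -14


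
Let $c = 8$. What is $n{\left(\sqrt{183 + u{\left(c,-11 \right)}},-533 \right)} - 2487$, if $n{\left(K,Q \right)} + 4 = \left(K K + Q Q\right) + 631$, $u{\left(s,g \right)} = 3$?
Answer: $282415$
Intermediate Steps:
$n{\left(K,Q \right)} = 627 + K^{2} + Q^{2}$ ($n{\left(K,Q \right)} = -4 + \left(\left(K K + Q Q\right) + 631\right) = -4 + \left(\left(K^{2} + Q^{2}\right) + 631\right) = -4 + \left(631 + K^{2} + Q^{2}\right) = 627 + K^{2} + Q^{2}$)
$n{\left(\sqrt{183 + u{\left(c,-11 \right)}},-533 \right)} - 2487 = \left(627 + \left(\sqrt{183 + 3}\right)^{2} + \left(-533\right)^{2}\right) - 2487 = \left(627 + \left(\sqrt{186}\right)^{2} + 284089\right) - 2487 = \left(627 + 186 + 284089\right) - 2487 = 284902 - 2487 = 282415$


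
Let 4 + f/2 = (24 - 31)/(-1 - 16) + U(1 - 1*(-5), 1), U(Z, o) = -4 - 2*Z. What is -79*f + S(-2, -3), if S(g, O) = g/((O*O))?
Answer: 473492/153 ≈ 3094.7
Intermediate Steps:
S(g, O) = g/O² (S(g, O) = g/(O²) = g/O²)
f = -666/17 (f = -8 + 2*((24 - 31)/(-1 - 16) + (-4 - 2*(1 - 1*(-5)))) = -8 + 2*(-7/(-17) + (-4 - 2*(1 + 5))) = -8 + 2*(-7*(-1/17) + (-4 - 2*6)) = -8 + 2*(7/17 + (-4 - 12)) = -8 + 2*(7/17 - 16) = -8 + 2*(-265/17) = -8 - 530/17 = -666/17 ≈ -39.176)
-79*f + S(-2, -3) = -79*(-666/17) - 2/(-3)² = 52614/17 - 2*⅑ = 52614/17 - 2/9 = 473492/153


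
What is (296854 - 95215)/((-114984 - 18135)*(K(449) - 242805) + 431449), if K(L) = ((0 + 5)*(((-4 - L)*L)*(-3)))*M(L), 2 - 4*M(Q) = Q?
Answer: 806556/181673904715291 ≈ 4.4396e-9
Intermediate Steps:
M(Q) = ½ - Q/4
K(L) = -15*L*(½ - L/4)*(-4 - L) (K(L) = ((0 + 5)*(((-4 - L)*L)*(-3)))*(½ - L/4) = (5*((L*(-4 - L))*(-3)))*(½ - L/4) = (5*(-3*L*(-4 - L)))*(½ - L/4) = (-15*L*(-4 - L))*(½ - L/4) = -15*L*(½ - L/4)*(-4 - L))
(296854 - 95215)/((-114984 - 18135)*(K(449) - 242805) + 431449) = (296854 - 95215)/((-114984 - 18135)*(-15/4*449*(-2 + 449)*(4 + 449) - 242805) + 431449) = 201639/(-133119*(-15/4*449*447*453 - 242805) + 431449) = 201639/(-133119*(-1363776885/4 - 242805) + 431449) = 201639/(-133119*(-1364748105/4) + 431449) = 201639/(181673902989495/4 + 431449) = 201639/(181673904715291/4) = 201639*(4/181673904715291) = 806556/181673904715291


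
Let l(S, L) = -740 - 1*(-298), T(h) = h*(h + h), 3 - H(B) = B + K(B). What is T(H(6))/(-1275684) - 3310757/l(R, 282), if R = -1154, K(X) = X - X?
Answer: 175978321868/23493847 ≈ 7490.4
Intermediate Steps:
K(X) = 0
H(B) = 3 - B (H(B) = 3 - (B + 0) = 3 - B)
T(h) = 2*h² (T(h) = h*(2*h) = 2*h²)
l(S, L) = -442 (l(S, L) = -740 + 298 = -442)
T(H(6))/(-1275684) - 3310757/l(R, 282) = (2*(3 - 1*6)²)/(-1275684) - 3310757/(-442) = (2*(3 - 6)²)*(-1/1275684) - 3310757*(-1/442) = (2*(-3)²)*(-1/1275684) + 3310757/442 = (2*9)*(-1/1275684) + 3310757/442 = 18*(-1/1275684) + 3310757/442 = -3/212614 + 3310757/442 = 175978321868/23493847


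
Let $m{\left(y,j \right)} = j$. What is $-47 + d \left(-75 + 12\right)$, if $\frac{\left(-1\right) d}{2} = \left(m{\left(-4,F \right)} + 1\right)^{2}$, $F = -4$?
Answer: $1087$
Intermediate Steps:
$d = -18$ ($d = - 2 \left(-4 + 1\right)^{2} = - 2 \left(-3\right)^{2} = \left(-2\right) 9 = -18$)
$-47 + d \left(-75 + 12\right) = -47 - 18 \left(-75 + 12\right) = -47 - -1134 = -47 + 1134 = 1087$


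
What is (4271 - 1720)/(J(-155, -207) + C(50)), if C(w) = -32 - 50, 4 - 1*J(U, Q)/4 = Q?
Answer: 2551/762 ≈ 3.3478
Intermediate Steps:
J(U, Q) = 16 - 4*Q
C(w) = -82
(4271 - 1720)/(J(-155, -207) + C(50)) = (4271 - 1720)/((16 - 4*(-207)) - 82) = 2551/((16 + 828) - 82) = 2551/(844 - 82) = 2551/762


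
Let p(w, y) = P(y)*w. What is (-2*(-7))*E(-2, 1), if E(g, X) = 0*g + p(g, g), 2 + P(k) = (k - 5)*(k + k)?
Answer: -728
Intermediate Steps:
P(k) = -2 + 2*k*(-5 + k) (P(k) = -2 + (k - 5)*(k + k) = -2 + (-5 + k)*(2*k) = -2 + 2*k*(-5 + k))
p(w, y) = w*(-2 - 10*y + 2*y**2) (p(w, y) = (-2 - 10*y + 2*y**2)*w = w*(-2 - 10*y + 2*y**2))
E(g, X) = 2*g*(-1 + g**2 - 5*g) (E(g, X) = 0*g + 2*g*(-1 + g**2 - 5*g) = 0 + 2*g*(-1 + g**2 - 5*g) = 2*g*(-1 + g**2 - 5*g))
(-2*(-7))*E(-2, 1) = (-2*(-7))*(2*(-2)*(-1 + (-2)**2 - 5*(-2))) = 14*(2*(-2)*(-1 + 4 + 10)) = 14*(2*(-2)*13) = 14*(-52) = -728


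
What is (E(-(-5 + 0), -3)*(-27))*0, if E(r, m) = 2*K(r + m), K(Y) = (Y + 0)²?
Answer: 0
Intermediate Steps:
K(Y) = Y²
E(r, m) = 2*(m + r)² (E(r, m) = 2*(r + m)² = 2*(m + r)²)
(E(-(-5 + 0), -3)*(-27))*0 = ((2*(-3 - (-5 + 0))²)*(-27))*0 = ((2*(-3 - 1*(-5))²)*(-27))*0 = ((2*(-3 + 5)²)*(-27))*0 = ((2*2²)*(-27))*0 = ((2*4)*(-27))*0 = (8*(-27))*0 = -216*0 = 0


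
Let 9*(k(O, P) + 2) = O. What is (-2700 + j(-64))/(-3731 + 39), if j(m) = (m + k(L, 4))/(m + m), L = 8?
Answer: 1554907/2126592 ≈ 0.73117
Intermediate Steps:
k(O, P) = -2 + O/9
j(m) = (-10/9 + m)/(2*m) (j(m) = (m + (-2 + (⅑)*8))/(m + m) = (m + (-2 + 8/9))/((2*m)) = (m - 10/9)*(1/(2*m)) = (-10/9 + m)*(1/(2*m)) = (-10/9 + m)/(2*m))
(-2700 + j(-64))/(-3731 + 39) = (-2700 + (1/18)*(-10 + 9*(-64))/(-64))/(-3731 + 39) = (-2700 + (1/18)*(-1/64)*(-10 - 576))/(-3692) = (-2700 + (1/18)*(-1/64)*(-586))*(-1/3692) = (-2700 + 293/576)*(-1/3692) = -1554907/576*(-1/3692) = 1554907/2126592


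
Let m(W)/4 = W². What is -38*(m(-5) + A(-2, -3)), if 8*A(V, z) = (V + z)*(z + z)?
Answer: -7885/2 ≈ -3942.5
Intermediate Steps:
m(W) = 4*W²
A(V, z) = z*(V + z)/4 (A(V, z) = ((V + z)*(z + z))/8 = ((V + z)*(2*z))/8 = (2*z*(V + z))/8 = z*(V + z)/4)
-38*(m(-5) + A(-2, -3)) = -38*(4*(-5)² + (¼)*(-3)*(-2 - 3)) = -38*(4*25 + (¼)*(-3)*(-5)) = -38*(100 + 15/4) = -38*415/4 = -7885/2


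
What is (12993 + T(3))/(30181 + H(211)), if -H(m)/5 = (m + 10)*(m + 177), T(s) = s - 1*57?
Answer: -4313/132853 ≈ -0.032464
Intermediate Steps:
T(s) = -57 + s (T(s) = s - 57 = -57 + s)
H(m) = -5*(10 + m)*(177 + m) (H(m) = -5*(m + 10)*(m + 177) = -5*(10 + m)*(177 + m))
(12993 + T(3))/(30181 + H(211)) = (12993 + (-57 + 3))/(30181 + (-8850 - 935*211 - 5*211²)) = (12993 - 54)/(30181 + (-8850 - 197285 - 5*44521)) = 12939/(30181 + (-8850 - 197285 - 222605)) = 12939/(30181 - 428740) = 12939/(-398559) = 12939*(-1/398559) = -4313/132853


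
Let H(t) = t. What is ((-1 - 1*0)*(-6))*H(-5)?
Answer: -30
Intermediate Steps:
((-1 - 1*0)*(-6))*H(-5) = ((-1 - 1*0)*(-6))*(-5) = ((-1 + 0)*(-6))*(-5) = -1*(-6)*(-5) = 6*(-5) = -30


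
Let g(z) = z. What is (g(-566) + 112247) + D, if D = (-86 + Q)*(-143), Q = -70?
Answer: 133989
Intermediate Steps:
D = 22308 (D = (-86 - 70)*(-143) = -156*(-143) = 22308)
(g(-566) + 112247) + D = (-566 + 112247) + 22308 = 111681 + 22308 = 133989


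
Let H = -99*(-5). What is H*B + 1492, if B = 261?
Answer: 130687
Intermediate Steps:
H = 495
H*B + 1492 = 495*261 + 1492 = 129195 + 1492 = 130687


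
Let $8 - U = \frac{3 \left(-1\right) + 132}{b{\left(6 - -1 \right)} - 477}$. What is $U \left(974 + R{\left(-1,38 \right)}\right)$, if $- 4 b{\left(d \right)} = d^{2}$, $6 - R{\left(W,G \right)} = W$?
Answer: $\frac{15864732}{1957} \approx 8106.7$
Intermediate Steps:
$R{\left(W,G \right)} = 6 - W$
$b{\left(d \right)} = - \frac{d^{2}}{4}$
$U = \frac{16172}{1957}$ ($U = 8 - \frac{3 \left(-1\right) + 132}{- \frac{\left(6 - -1\right)^{2}}{4} - 477} = 8 - \frac{-3 + 132}{- \frac{\left(6 + 1\right)^{2}}{4} - 477} = 8 - \frac{129}{- \frac{7^{2}}{4} - 477} = 8 - \frac{129}{\left(- \frac{1}{4}\right) 49 - 477} = 8 - \frac{129}{- \frac{49}{4} - 477} = 8 - \frac{129}{- \frac{1957}{4}} = 8 - 129 \left(- \frac{4}{1957}\right) = 8 - - \frac{516}{1957} = 8 + \frac{516}{1957} = \frac{16172}{1957} \approx 8.2637$)
$U \left(974 + R{\left(-1,38 \right)}\right) = \frac{16172 \left(974 + \left(6 - -1\right)\right)}{1957} = \frac{16172 \left(974 + \left(6 + 1\right)\right)}{1957} = \frac{16172 \left(974 + 7\right)}{1957} = \frac{16172}{1957} \cdot 981 = \frac{15864732}{1957}$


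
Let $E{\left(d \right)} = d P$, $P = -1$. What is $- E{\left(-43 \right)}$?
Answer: $-43$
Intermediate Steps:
$E{\left(d \right)} = - d$ ($E{\left(d \right)} = d \left(-1\right) = - d$)
$- E{\left(-43 \right)} = - \left(-1\right) \left(-43\right) = \left(-1\right) 43 = -43$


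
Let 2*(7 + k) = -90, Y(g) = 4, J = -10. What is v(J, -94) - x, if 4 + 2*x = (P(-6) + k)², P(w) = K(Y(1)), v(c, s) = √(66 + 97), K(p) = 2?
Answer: -1248 + √163 ≈ -1235.2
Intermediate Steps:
k = -52 (k = -7 + (½)*(-90) = -7 - 45 = -52)
v(c, s) = √163
P(w) = 2
x = 1248 (x = -2 + (2 - 52)²/2 = -2 + (½)*(-50)² = -2 + (½)*2500 = -2 + 1250 = 1248)
v(J, -94) - x = √163 - 1*1248 = √163 - 1248 = -1248 + √163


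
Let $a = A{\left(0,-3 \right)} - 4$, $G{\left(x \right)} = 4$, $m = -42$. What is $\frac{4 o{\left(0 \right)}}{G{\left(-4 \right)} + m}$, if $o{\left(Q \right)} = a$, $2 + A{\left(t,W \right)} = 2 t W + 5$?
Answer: $\frac{2}{19} \approx 0.10526$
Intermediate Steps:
$A{\left(t,W \right)} = 3 + 2 W t$ ($A{\left(t,W \right)} = -2 + \left(2 t W + 5\right) = -2 + \left(2 W t + 5\right) = -2 + \left(5 + 2 W t\right) = 3 + 2 W t$)
$a = -1$ ($a = \left(3 + 2 \left(-3\right) 0\right) - 4 = \left(3 + 0\right) - 4 = 3 - 4 = -1$)
$o{\left(Q \right)} = -1$
$\frac{4 o{\left(0 \right)}}{G{\left(-4 \right)} + m} = \frac{4 \left(-1\right)}{4 - 42} = - \frac{4}{-38} = \left(-4\right) \left(- \frac{1}{38}\right) = \frac{2}{19}$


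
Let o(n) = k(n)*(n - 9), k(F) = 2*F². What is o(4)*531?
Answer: -84960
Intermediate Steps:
o(n) = 2*n²*(-9 + n) (o(n) = (2*n²)*(n - 9) = (2*n²)*(-9 + n) = 2*n²*(-9 + n))
o(4)*531 = (2*4²*(-9 + 4))*531 = (2*16*(-5))*531 = -160*531 = -84960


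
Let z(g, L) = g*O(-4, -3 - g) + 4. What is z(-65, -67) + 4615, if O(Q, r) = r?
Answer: 589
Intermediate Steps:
z(g, L) = 4 + g*(-3 - g) (z(g, L) = g*(-3 - g) + 4 = 4 + g*(-3 - g))
z(-65, -67) + 4615 = (4 - 1*(-65)*(3 - 65)) + 4615 = (4 - 1*(-65)*(-62)) + 4615 = (4 - 4030) + 4615 = -4026 + 4615 = 589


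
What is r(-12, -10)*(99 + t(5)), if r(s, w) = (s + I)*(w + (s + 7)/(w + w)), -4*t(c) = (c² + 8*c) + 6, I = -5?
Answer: 215475/16 ≈ 13467.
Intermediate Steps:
t(c) = -3/2 - 2*c - c²/4 (t(c) = -((c² + 8*c) + 6)/4 = -(6 + c² + 8*c)/4 = -3/2 - 2*c - c²/4)
r(s, w) = (-5 + s)*(w + (7 + s)/(2*w)) (r(s, w) = (s - 5)*(w + (s + 7)/(w + w)) = (-5 + s)*(w + (7 + s)/((2*w))) = (-5 + s)*(w + (7 + s)*(1/(2*w))) = (-5 + s)*(w + (7 + s)/(2*w)))
r(-12, -10)*(99 + t(5)) = ((½)*(-35 + (-12)² + 2*(-12) + 2*(-10)²*(-5 - 12))/(-10))*(99 + (-3/2 - 2*5 - ¼*5²)) = ((½)*(-⅒)*(-35 + 144 - 24 + 2*100*(-17)))*(99 + (-3/2 - 10 - ¼*25)) = ((½)*(-⅒)*(-35 + 144 - 24 - 3400))*(99 + (-3/2 - 10 - 25/4)) = ((½)*(-⅒)*(-3315))*(99 - 71/4) = (663/4)*(325/4) = 215475/16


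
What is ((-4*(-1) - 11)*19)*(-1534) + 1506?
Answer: 205528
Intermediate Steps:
((-4*(-1) - 11)*19)*(-1534) + 1506 = ((4 - 11)*19)*(-1534) + 1506 = -7*19*(-1534) + 1506 = -133*(-1534) + 1506 = 204022 + 1506 = 205528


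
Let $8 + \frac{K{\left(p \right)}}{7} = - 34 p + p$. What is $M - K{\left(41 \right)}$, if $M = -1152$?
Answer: $8375$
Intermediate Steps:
$K{\left(p \right)} = -56 - 231 p$ ($K{\left(p \right)} = -56 + 7 \left(- 34 p + p\right) = -56 + 7 \left(- 33 p\right) = -56 - 231 p$)
$M - K{\left(41 \right)} = -1152 - \left(-56 - 9471\right) = -1152 - -9527 = -1152 + 9527 = 8375$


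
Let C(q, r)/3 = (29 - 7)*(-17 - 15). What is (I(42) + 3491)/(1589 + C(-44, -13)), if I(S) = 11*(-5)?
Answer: -3436/523 ≈ -6.5698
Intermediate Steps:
C(q, r) = -2112 (C(q, r) = 3*((29 - 7)*(-17 - 15)) = 3*(22*(-32)) = 3*(-704) = -2112)
I(S) = -55
(I(42) + 3491)/(1589 + C(-44, -13)) = (-55 + 3491)/(1589 - 2112) = 3436/(-523) = 3436*(-1/523) = -3436/523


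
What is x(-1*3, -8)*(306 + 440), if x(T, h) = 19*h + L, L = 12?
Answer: -104440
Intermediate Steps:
x(T, h) = 12 + 19*h (x(T, h) = 19*h + 12 = 12 + 19*h)
x(-1*3, -8)*(306 + 440) = (12 + 19*(-8))*(306 + 440) = (12 - 152)*746 = -140*746 = -104440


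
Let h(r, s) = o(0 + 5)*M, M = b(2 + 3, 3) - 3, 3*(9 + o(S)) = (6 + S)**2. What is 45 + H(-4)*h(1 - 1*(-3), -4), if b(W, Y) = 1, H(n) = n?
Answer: 887/3 ≈ 295.67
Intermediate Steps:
o(S) = -9 + (6 + S)**2/3
M = -2 (M = 1 - 3 = -2)
h(r, s) = -188/3 (h(r, s) = (-9 + (6 + (0 + 5))**2/3)*(-2) = (-9 + (6 + 5)**2/3)*(-2) = (-9 + (1/3)*11**2)*(-2) = (-9 + (1/3)*121)*(-2) = (-9 + 121/3)*(-2) = (94/3)*(-2) = -188/3)
45 + H(-4)*h(1 - 1*(-3), -4) = 45 - 4*(-188/3) = 45 + 752/3 = 887/3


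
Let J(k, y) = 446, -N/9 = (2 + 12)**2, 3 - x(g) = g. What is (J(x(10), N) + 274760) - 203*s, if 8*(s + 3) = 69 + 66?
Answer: 2179115/8 ≈ 2.7239e+5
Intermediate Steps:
x(g) = 3 - g
s = 111/8 (s = -3 + (69 + 66)/8 = -3 + (1/8)*135 = -3 + 135/8 = 111/8 ≈ 13.875)
N = -1764 (N = -9*(2 + 12)**2 = -9*14**2 = -9*196 = -1764)
(J(x(10), N) + 274760) - 203*s = (446 + 274760) - 203*111/8 = 275206 - 22533/8 = 2179115/8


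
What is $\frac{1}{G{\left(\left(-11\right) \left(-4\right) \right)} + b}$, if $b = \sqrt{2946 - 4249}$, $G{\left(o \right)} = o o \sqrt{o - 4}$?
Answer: $\frac{1}{3872 \sqrt{10} + i \sqrt{1303}} \approx 8.167 \cdot 10^{-5} - 2.408 \cdot 10^{-7} i$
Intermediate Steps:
$G{\left(o \right)} = o^{2} \sqrt{-4 + o}$
$b = i \sqrt{1303}$ ($b = \sqrt{-1303} = i \sqrt{1303} \approx 36.097 i$)
$\frac{1}{G{\left(\left(-11\right) \left(-4\right) \right)} + b} = \frac{1}{\left(\left(-11\right) \left(-4\right)\right)^{2} \sqrt{-4 - -44} + i \sqrt{1303}} = \frac{1}{44^{2} \sqrt{-4 + 44} + i \sqrt{1303}} = \frac{1}{1936 \sqrt{40} + i \sqrt{1303}} = \frac{1}{1936 \cdot 2 \sqrt{10} + i \sqrt{1303}} = \frac{1}{3872 \sqrt{10} + i \sqrt{1303}}$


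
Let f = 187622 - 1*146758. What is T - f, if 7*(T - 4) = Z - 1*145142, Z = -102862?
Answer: -534024/7 ≈ -76289.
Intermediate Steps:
T = -247976/7 (T = 4 + (-102862 - 1*145142)/7 = 4 + (-102862 - 145142)/7 = 4 + (1/7)*(-248004) = 4 - 248004/7 = -247976/7 ≈ -35425.)
f = 40864 (f = 187622 - 146758 = 40864)
T - f = -247976/7 - 1*40864 = -247976/7 - 40864 = -534024/7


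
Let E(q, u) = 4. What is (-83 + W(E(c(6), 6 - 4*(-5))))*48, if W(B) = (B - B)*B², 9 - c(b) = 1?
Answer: -3984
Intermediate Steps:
c(b) = 8 (c(b) = 9 - 1*1 = 9 - 1 = 8)
W(B) = 0 (W(B) = 0*B² = 0)
(-83 + W(E(c(6), 6 - 4*(-5))))*48 = (-83 + 0)*48 = -83*48 = -3984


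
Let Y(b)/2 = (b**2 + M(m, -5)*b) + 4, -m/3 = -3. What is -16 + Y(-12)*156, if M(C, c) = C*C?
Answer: -257104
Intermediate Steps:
m = 9 (m = -3*(-3) = 9)
M(C, c) = C**2
Y(b) = 8 + 2*b**2 + 162*b (Y(b) = 2*((b**2 + 9**2*b) + 4) = 2*((b**2 + 81*b) + 4) = 2*(4 + b**2 + 81*b) = 8 + 2*b**2 + 162*b)
-16 + Y(-12)*156 = -16 + (8 + 2*(-12)**2 + 162*(-12))*156 = -16 + (8 + 2*144 - 1944)*156 = -16 + (8 + 288 - 1944)*156 = -16 - 1648*156 = -16 - 257088 = -257104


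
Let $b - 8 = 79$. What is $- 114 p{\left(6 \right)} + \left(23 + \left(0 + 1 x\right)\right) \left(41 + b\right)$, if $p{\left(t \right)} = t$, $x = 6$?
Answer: $3028$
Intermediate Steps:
$b = 87$ ($b = 8 + 79 = 87$)
$- 114 p{\left(6 \right)} + \left(23 + \left(0 + 1 x\right)\right) \left(41 + b\right) = \left(-114\right) 6 + \left(23 + \left(0 + 1 \cdot 6\right)\right) \left(41 + 87\right) = -684 + \left(23 + \left(0 + 6\right)\right) 128 = -684 + \left(23 + 6\right) 128 = -684 + 29 \cdot 128 = -684 + 3712 = 3028$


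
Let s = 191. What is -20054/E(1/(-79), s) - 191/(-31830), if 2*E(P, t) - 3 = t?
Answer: -638300293/3087510 ≈ -206.74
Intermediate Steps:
E(P, t) = 3/2 + t/2
-20054/E(1/(-79), s) - 191/(-31830) = -20054/(3/2 + (1/2)*191) - 191/(-31830) = -20054/(3/2 + 191/2) - 191*(-1/31830) = -20054/97 + 191/31830 = -638300293/3087510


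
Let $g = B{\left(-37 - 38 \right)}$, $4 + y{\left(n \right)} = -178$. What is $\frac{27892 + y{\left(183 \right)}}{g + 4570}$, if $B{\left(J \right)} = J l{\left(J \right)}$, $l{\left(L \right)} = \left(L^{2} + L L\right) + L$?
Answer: $- \frac{5542}{166711} \approx -0.033243$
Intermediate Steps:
$y{\left(n \right)} = -182$ ($y{\left(n \right)} = -4 - 178 = -182$)
$l{\left(L \right)} = L + 2 L^{2}$ ($l{\left(L \right)} = \left(L^{2} + L^{2}\right) + L = 2 L^{2} + L = L + 2 L^{2}$)
$B{\left(J \right)} = J^{2} \left(1 + 2 J\right)$ ($B{\left(J \right)} = J J \left(1 + 2 J\right) = J^{2} \left(1 + 2 J\right)$)
$g = -838125$ ($g = \left(-37 - 38\right)^{2} \left(1 + 2 \left(-37 - 38\right)\right) = \left(-75\right)^{2} \left(1 + 2 \left(-75\right)\right) = 5625 \left(1 - 150\right) = 5625 \left(-149\right) = -838125$)
$\frac{27892 + y{\left(183 \right)}}{g + 4570} = \frac{27892 - 182}{-838125 + 4570} = \frac{27710}{-833555} = 27710 \left(- \frac{1}{833555}\right) = - \frac{5542}{166711}$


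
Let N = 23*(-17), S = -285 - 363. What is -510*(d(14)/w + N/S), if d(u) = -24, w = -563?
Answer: -20033225/60804 ≈ -329.47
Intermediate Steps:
S = -648
N = -391
-510*(d(14)/w + N/S) = -510*(-24/(-563) - 391/(-648)) = -510*(-24*(-1/563) - 391*(-1/648)) = -510*(24/563 + 391/648) = -510*235685/364824 = -20033225/60804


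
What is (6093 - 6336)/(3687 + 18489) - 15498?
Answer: -38187099/2464 ≈ -15498.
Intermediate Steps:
(6093 - 6336)/(3687 + 18489) - 15498 = -243/22176 - 15498 = -243*1/22176 - 15498 = -27/2464 - 15498 = -38187099/2464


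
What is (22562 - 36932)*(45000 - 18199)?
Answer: -385130370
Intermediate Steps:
(22562 - 36932)*(45000 - 18199) = -14370*26801 = -385130370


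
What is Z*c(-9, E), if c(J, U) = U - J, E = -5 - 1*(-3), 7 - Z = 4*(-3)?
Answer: 133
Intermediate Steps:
Z = 19 (Z = 7 - 4*(-3) = 7 - 1*(-12) = 7 + 12 = 19)
E = -2 (E = -5 + 3 = -2)
Z*c(-9, E) = 19*(-2 - 1*(-9)) = 19*(-2 + 9) = 19*7 = 133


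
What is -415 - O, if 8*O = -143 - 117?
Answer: -765/2 ≈ -382.50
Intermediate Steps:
O = -65/2 (O = (-143 - 117)/8 = (1/8)*(-260) = -65/2 ≈ -32.500)
-415 - O = -415 - 1*(-65/2) = -415 + 65/2 = -765/2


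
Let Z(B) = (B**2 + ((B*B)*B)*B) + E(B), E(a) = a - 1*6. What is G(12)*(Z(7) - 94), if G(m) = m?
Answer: 28284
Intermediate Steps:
E(a) = -6 + a (E(a) = a - 6 = -6 + a)
Z(B) = -6 + B + B**2 + B**4 (Z(B) = (B**2 + ((B*B)*B)*B) + (-6 + B) = (B**2 + (B**2*B)*B) + (-6 + B) = (B**2 + B**3*B) + (-6 + B) = (B**2 + B**4) + (-6 + B) = -6 + B + B**2 + B**4)
G(12)*(Z(7) - 94) = 12*((-6 + 7 + 7**2 + 7**4) - 94) = 12*((-6 + 7 + 49 + 2401) - 94) = 12*(2451 - 94) = 12*2357 = 28284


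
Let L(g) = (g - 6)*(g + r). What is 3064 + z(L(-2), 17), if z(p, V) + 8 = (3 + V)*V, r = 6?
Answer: 3396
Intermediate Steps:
L(g) = (-6 + g)*(6 + g) (L(g) = (g - 6)*(g + 6) = (-6 + g)*(6 + g))
z(p, V) = -8 + V*(3 + V) (z(p, V) = -8 + (3 + V)*V = -8 + V*(3 + V))
3064 + z(L(-2), 17) = 3064 + (-8 + 17² + 3*17) = 3064 + (-8 + 289 + 51) = 3064 + 332 = 3396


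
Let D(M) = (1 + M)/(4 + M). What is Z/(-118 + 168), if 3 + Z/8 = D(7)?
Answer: -4/11 ≈ -0.36364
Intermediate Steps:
D(M) = (1 + M)/(4 + M)
Z = -200/11 (Z = -24 + 8*((1 + 7)/(4 + 7)) = -24 + 8*(8/11) = -24 + 64/11 = -200/11 ≈ -18.182)
Z/(-118 + 168) = -200/(11*(-118 + 168)) = -200/11/50 = -200/11*1/50 = -4/11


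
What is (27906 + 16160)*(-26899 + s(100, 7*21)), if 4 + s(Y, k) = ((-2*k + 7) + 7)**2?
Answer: 2269266802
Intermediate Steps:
s(Y, k) = -4 + (14 - 2*k)**2 (s(Y, k) = -4 + ((-2*k + 7) + 7)**2 = -4 + ((7 - 2*k) + 7)**2 = -4 + (14 - 2*k)**2)
(27906 + 16160)*(-26899 + s(100, 7*21)) = (27906 + 16160)*(-26899 + (-4 + 4*(-7 + 7*21)**2)) = 44066*(-26899 + (-4 + 4*(-7 + 147)**2)) = 44066*(-26899 + (-4 + 4*140**2)) = 44066*(-26899 + (-4 + 4*19600)) = 44066*(-26899 + (-4 + 78400)) = 44066*(-26899 + 78396) = 44066*51497 = 2269266802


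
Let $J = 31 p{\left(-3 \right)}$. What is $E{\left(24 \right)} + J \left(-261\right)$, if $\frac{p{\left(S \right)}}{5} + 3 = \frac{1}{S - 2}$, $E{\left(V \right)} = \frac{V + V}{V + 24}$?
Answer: $129457$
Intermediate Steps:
$E{\left(V \right)} = \frac{2 V}{24 + V}$
$p{\left(S \right)} = -15 + \frac{5}{-2 + S}$ ($p{\left(S \right)} = -15 + \frac{5}{S - 2} = -15 + \frac{5}{-2 + S}$)
$J = -496$ ($J = 31 \frac{5 \left(7 - -9\right)}{-2 - 3} = 31 \frac{5 \left(7 + 9\right)}{-5} = 31 \cdot 5 \left(- \frac{1}{5}\right) 16 = 31 \left(-16\right) = -496$)
$E{\left(24 \right)} + J \left(-261\right) = 2 \cdot 24 \frac{1}{24 + 24} - -129456 = 2 \cdot 24 \cdot \frac{1}{48} + 129456 = 1 + 129456 = 129457$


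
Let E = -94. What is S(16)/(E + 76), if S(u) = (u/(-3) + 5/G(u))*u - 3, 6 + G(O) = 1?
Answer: 313/54 ≈ 5.7963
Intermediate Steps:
G(O) = -5 (G(O) = -6 + 1 = -5)
S(u) = -3 + u*(-1 - u/3) (S(u) = (u/(-3) + 5/(-5))*u - 3 = (u*(-⅓) + 5*(-⅕))*u - 3 = (-u/3 - 1)*u - 3 = (-1 - u/3)*u - 3 = u*(-1 - u/3) - 3 = -3 + u*(-1 - u/3))
S(16)/(E + 76) = (-3 - 1*16 - ⅓*16²)/(-94 + 76) = (-3 - 16 - ⅓*256)/(-18) = -(-3 - 16 - 256/3)/18 = -1/18*(-313/3) = 313/54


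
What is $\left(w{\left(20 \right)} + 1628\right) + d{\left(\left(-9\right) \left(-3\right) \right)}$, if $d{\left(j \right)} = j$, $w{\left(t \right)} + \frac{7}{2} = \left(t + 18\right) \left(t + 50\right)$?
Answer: $\frac{8623}{2} \approx 4311.5$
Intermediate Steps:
$w{\left(t \right)} = - \frac{7}{2} + \left(18 + t\right) \left(50 + t\right)$ ($w{\left(t \right)} = - \frac{7}{2} + \left(t + 18\right) \left(t + 50\right) = - \frac{7}{2} + \left(18 + t\right) \left(50 + t\right)$)
$\left(w{\left(20 \right)} + 1628\right) + d{\left(\left(-9\right) \left(-3\right) \right)} = \left(\left(\frac{1793}{2} + 20^{2} + 68 \cdot 20\right) + 1628\right) - -27 = \left(\left(\frac{1793}{2} + 400 + 1360\right) + 1628\right) + 27 = \left(\frac{5313}{2} + 1628\right) + 27 = \frac{8569}{2} + 27 = \frac{8623}{2}$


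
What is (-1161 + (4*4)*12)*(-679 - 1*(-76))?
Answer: 584307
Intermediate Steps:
(-1161 + (4*4)*12)*(-679 - 1*(-76)) = (-1161 + 16*12)*(-679 + 76) = (-1161 + 192)*(-603) = -969*(-603) = 584307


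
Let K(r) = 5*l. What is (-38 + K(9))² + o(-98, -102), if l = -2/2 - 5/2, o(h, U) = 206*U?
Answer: -71727/4 ≈ -17932.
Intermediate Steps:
l = -7/2 (l = -2*½ - 5*½ = -1 - 5/2 = -7/2 ≈ -3.5000)
K(r) = -35/2 (K(r) = 5*(-7/2) = -35/2)
(-38 + K(9))² + o(-98, -102) = (-38 - 35/2)² + 206*(-102) = (-111/2)² - 21012 = 12321/4 - 21012 = -71727/4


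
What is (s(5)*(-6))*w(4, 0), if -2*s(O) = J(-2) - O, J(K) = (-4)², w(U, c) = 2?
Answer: 66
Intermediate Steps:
J(K) = 16
s(O) = -8 + O/2 (s(O) = -(16 - O)/2 = -8 + O/2)
(s(5)*(-6))*w(4, 0) = ((-8 + (½)*5)*(-6))*2 = ((-8 + 5/2)*(-6))*2 = -11/2*(-6)*2 = 33*2 = 66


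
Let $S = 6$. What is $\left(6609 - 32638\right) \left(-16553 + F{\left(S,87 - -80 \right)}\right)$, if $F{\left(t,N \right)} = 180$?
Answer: $426172817$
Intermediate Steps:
$\left(6609 - 32638\right) \left(-16553 + F{\left(S,87 - -80 \right)}\right) = \left(6609 - 32638\right) \left(-16553 + 180\right) = \left(-26029\right) \left(-16373\right) = 426172817$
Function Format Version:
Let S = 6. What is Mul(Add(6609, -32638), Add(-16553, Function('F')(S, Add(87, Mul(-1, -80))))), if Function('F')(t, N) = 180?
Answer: 426172817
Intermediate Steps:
Mul(Add(6609, -32638), Add(-16553, Function('F')(S, Add(87, Mul(-1, -80))))) = Mul(Add(6609, -32638), Add(-16553, 180)) = Mul(-26029, -16373) = 426172817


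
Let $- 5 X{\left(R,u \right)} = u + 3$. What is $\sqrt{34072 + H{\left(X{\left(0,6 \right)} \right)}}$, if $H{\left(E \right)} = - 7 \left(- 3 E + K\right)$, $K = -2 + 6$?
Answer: $\frac{19 \sqrt{2355}}{5} \approx 184.41$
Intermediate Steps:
$X{\left(R,u \right)} = - \frac{3}{5} - \frac{u}{5}$ ($X{\left(R,u \right)} = - \frac{u + 3}{5} = - \frac{3 + u}{5} = - \frac{3}{5} - \frac{u}{5}$)
$K = 4$
$H{\left(E \right)} = -28 + 21 E$ ($H{\left(E \right)} = - 7 \left(- 3 E + 4\right) = - 7 \left(4 - 3 E\right) = -28 + 21 E$)
$\sqrt{34072 + H{\left(X{\left(0,6 \right)} \right)}} = \sqrt{34072 + \left(-28 + 21 \left(- \frac{3}{5} - \frac{6}{5}\right)\right)} = \sqrt{34072 + \left(-28 + 21 \left(- \frac{9}{5}\right)\right)} = \sqrt{34072 - \frac{329}{5}} = \sqrt{\frac{170031}{5}} = \frac{19 \sqrt{2355}}{5}$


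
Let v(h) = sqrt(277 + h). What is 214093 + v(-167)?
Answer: 214093 + sqrt(110) ≈ 2.1410e+5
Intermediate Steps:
214093 + v(-167) = 214093 + sqrt(277 - 167) = 214093 + sqrt(110)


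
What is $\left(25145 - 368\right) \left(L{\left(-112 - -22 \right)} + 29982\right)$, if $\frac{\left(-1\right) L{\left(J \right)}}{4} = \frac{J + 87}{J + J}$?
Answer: $\frac{3714311811}{5} \approx 7.4286 \cdot 10^{8}$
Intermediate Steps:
$L{\left(J \right)} = - \frac{2 \left(87 + J\right)}{J}$ ($L{\left(J \right)} = - 4 \frac{J + 87}{J + J} = - 4 \frac{87 + J}{2 J} = - \frac{2 \left(87 + J\right)}{J}$)
$\left(25145 - 368\right) \left(L{\left(-112 - -22 \right)} + 29982\right) = \left(25145 - 368\right) \left(\left(-2 - \frac{174}{-112 - -22}\right) + 29982\right) = \left(25145 - 368\right) \left(\left(-2 - \frac{174}{-112 + 22}\right) + 29982\right) = \left(25145 - 368\right) \left(\left(-2 - \frac{174}{-90}\right) + 29982\right) = 24777 \left(\left(-2 - - \frac{29}{15}\right) + 29982\right) = 24777 \left(\left(-2 + \frac{29}{15}\right) + 29982\right) = 24777 \left(- \frac{1}{15} + 29982\right) = 24777 \cdot \frac{449729}{15} = \frac{3714311811}{5}$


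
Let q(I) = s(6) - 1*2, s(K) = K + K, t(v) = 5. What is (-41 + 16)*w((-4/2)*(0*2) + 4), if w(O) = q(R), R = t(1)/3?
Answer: -250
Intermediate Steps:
s(K) = 2*K
R = 5/3 ≈ 1.6667
q(I) = 10 (q(I) = 2*6 - 1*2 = 12 - 2 = 10)
w(O) = 10
(-41 + 16)*w((-4/2)*(0*2) + 4) = (-41 + 16)*10 = -25*10 = -250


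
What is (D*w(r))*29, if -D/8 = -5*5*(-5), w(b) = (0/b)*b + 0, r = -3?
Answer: 0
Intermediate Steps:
w(b) = 0 (w(b) = 0*b + 0 = 0 + 0 = 0)
D = -1000 (D = -8*(-5*5)*(-5) = -(-200)*(-5) = -8*125 = -1000)
(D*w(r))*29 = -1000*0*29 = 0*29 = 0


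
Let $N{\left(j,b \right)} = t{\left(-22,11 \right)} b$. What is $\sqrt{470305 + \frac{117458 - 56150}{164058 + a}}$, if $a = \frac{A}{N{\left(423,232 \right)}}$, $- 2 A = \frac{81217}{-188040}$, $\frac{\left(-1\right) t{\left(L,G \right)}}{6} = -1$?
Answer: $\frac{\sqrt{20527072197901404744520033919545}}{6606531870469} \approx 685.79$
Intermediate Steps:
$t{\left(L,G \right)} = 6$ ($t{\left(L,G \right)} = \left(-6\right) \left(-1\right) = 6$)
$N{\left(j,b \right)} = 6 b$
$A = \frac{81217}{376080}$ ($A = - \frac{81217 \frac{1}{-188040}}{2} = - \frac{81217 \left(- \frac{1}{188040}\right)}{2} = \left(- \frac{1}{2}\right) \left(- \frac{81217}{188040}\right) = \frac{81217}{376080} \approx 0.21596$)
$a = \frac{81217}{523503360}$ ($a = \frac{81217}{376080 \cdot 6 \cdot 232} = \frac{81217}{376080 \cdot 1392} = \frac{81217}{376080} \cdot \frac{1}{1392} = \frac{81217}{523503360} \approx 0.00015514$)
$\sqrt{470305 + \frac{117458 - 56150}{164058 + a}} = \sqrt{470305 + \frac{117458 - 56150}{164058 + \frac{81217}{523503360}}} = \sqrt{470305 + \frac{61308}{\frac{85884914316097}{523503360}}} = \sqrt{470305 + 61308 \cdot \frac{523503360}{85884914316097}} = \sqrt{470305 + \frac{2468841845760}{6606531870469}} = \sqrt{\frac{3107087440182768805}{6606531870469}} = \frac{\sqrt{20527072197901404744520033919545}}{6606531870469}$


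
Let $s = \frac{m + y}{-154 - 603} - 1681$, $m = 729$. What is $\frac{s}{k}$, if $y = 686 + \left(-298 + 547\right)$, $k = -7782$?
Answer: $\frac{424727}{1963658} \approx 0.21629$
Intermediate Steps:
$y = 935$ ($y = 686 + 249 = 935$)
$s = - \frac{1274181}{757}$ ($s = \frac{729 + 935}{-154 - 603} - 1681 = \frac{1664}{-757} - 1681 = 1664 \left(- \frac{1}{757}\right) - 1681 = - \frac{1664}{757} - 1681 = - \frac{1274181}{757} \approx -1683.2$)
$\frac{s}{k} = - \frac{1274181}{757 \left(-7782\right)} = \left(- \frac{1274181}{757}\right) \left(- \frac{1}{7782}\right) = \frac{424727}{1963658}$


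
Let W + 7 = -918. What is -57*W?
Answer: 52725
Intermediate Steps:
W = -925 (W = -7 - 918 = -925)
-57*W = -57*(-925) = 52725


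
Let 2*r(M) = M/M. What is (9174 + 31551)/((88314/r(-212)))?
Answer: 13575/58876 ≈ 0.23057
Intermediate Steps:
r(M) = ½ (r(M) = (M/M)/2 = (½)*1 = ½)
(9174 + 31551)/((88314/r(-212))) = (9174 + 31551)/((88314/(½))) = 40725/((88314*2)) = 40725/176628 = 40725*(1/176628) = 13575/58876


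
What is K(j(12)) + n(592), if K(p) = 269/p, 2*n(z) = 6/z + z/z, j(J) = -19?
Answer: -153567/11248 ≈ -13.653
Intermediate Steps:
n(z) = 1/2 + 3/z (n(z) = (6/z + z/z)/2 = (6/z + 1)/2 = (1 + 6/z)/2 = 1/2 + 3/z)
K(j(12)) + n(592) = 269/(-19) + (1/2)*(6 + 592)/592 = 269*(-1/19) + (1/2)*(1/592)*598 = -269/19 + 299/592 = -153567/11248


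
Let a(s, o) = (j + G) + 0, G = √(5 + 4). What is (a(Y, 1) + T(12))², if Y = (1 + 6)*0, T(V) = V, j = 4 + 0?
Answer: 361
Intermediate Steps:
G = 3 (G = √9 = 3)
j = 4
Y = 0 (Y = 7*0 = 0)
a(s, o) = 7 (a(s, o) = (4 + 3) + 0 = 7 + 0 = 7)
(a(Y, 1) + T(12))² = (7 + 12)² = 19² = 361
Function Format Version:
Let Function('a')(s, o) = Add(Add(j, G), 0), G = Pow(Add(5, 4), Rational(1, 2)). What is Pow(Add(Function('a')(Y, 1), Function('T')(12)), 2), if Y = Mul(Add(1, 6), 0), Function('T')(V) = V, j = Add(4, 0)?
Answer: 361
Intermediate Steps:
G = 3 (G = Pow(9, Rational(1, 2)) = 3)
j = 4
Y = 0 (Y = Mul(7, 0) = 0)
Function('a')(s, o) = 7 (Function('a')(s, o) = Add(Add(4, 3), 0) = Add(7, 0) = 7)
Pow(Add(Function('a')(Y, 1), Function('T')(12)), 2) = Pow(Add(7, 12), 2) = Pow(19, 2) = 361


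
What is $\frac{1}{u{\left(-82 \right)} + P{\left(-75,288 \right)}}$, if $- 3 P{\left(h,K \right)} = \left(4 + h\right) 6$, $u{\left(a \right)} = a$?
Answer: $\frac{1}{60} \approx 0.016667$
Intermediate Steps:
$P{\left(h,K \right)} = -8 - 2 h$ ($P{\left(h,K \right)} = - \frac{\left(4 + h\right) 6}{3} = - \frac{24 + 6 h}{3} = -8 - 2 h$)
$\frac{1}{u{\left(-82 \right)} + P{\left(-75,288 \right)}} = \frac{1}{-82 - -142} = \frac{1}{-82 + \left(-8 + 150\right)} = \frac{1}{-82 + 142} = \frac{1}{60}$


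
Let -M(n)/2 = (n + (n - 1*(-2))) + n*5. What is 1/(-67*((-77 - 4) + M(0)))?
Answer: 1/5695 ≈ 0.00017559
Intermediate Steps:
M(n) = -4 - 14*n (M(n) = -2*((n + (n - 1*(-2))) + n*5) = -2*((n + (n + 2)) + 5*n) = -2*((n + (2 + n)) + 5*n) = -2*((2 + 2*n) + 5*n) = -2*(2 + 7*n) = -4 - 14*n)
1/(-67*((-77 - 4) + M(0))) = 1/(-67*((-77 - 4) + (-4 - 14*0))) = 1/(-67*(-81 + (-4 + 0))) = 1/(-67*(-81 - 4)) = 1/(-67*(-85)) = 1/5695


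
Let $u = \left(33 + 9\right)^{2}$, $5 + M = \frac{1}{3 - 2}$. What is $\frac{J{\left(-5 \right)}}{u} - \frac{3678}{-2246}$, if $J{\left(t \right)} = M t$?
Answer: $\frac{816614}{495243} \approx 1.6489$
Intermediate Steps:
$M = -4$ ($M = -5 + \frac{1}{3 - 2} = -5 + 1^{-1} = -5 + 1 = -4$)
$u = 1764$ ($u = 42^{2} = 1764$)
$J{\left(t \right)} = - 4 t$
$\frac{J{\left(-5 \right)}}{u} - \frac{3678}{-2246} = \frac{\left(-4\right) \left(-5\right)}{1764} - \frac{3678}{-2246} = 20 \cdot \frac{1}{1764} - - \frac{1839}{1123} = \frac{5}{441} + \frac{1839}{1123} = \frac{816614}{495243}$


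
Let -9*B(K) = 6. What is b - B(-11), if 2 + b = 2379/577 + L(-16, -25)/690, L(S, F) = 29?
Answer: 375801/132710 ≈ 2.8317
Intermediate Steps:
B(K) = -⅔ (B(K) = -⅑*6 = -⅔)
b = 861983/398130 (b = -2 + (2379/577 + 29/690) = -2 + 1658243/398130 = 861983/398130 ≈ 2.1651)
b - B(-11) = 861983/398130 - 1*(-⅔) = 861983/398130 + ⅔ = 375801/132710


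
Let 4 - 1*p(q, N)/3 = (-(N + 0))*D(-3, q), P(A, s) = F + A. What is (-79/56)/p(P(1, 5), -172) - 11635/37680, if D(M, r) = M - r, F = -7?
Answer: -4157581/13504512 ≈ -0.30787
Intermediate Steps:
P(A, s) = -7 + A
p(q, N) = 12 + 3*N*(-3 - q) (p(q, N) = 12 - 3*(-(N + 0))*(-3 - q) = 12 - 3*(-N)*(-3 - q) = 12 - (-3)*N*(-3 - q) = 12 + 3*N*(-3 - q))
(-79/56)/p(P(1, 5), -172) - 11635/37680 = (-79/56)/(12 - 3*(-172)*(3 + (-7 + 1))) - 11635/37680 = ((1/56)*(-79))/(12 - 3*(-172)*(3 - 6)) - 11635*1/37680 = -79/(56*(12 - 3*(-172)*(-3))) - 2327/7536 = -79/(56*(12 - 1548)) - 2327/7536 = -79/56/(-1536) - 2327/7536 = -79/56*(-1/1536) - 2327/7536 = 79/86016 - 2327/7536 = -4157581/13504512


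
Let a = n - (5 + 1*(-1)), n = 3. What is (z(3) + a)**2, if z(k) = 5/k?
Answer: 4/9 ≈ 0.44444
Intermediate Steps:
a = -1 (a = 3 - (5 + 1*(-1)) = 3 - (5 - 1) = 3 - 1*4 = 3 - 4 = -1)
(z(3) + a)**2 = (5/3 - 1)**2 = (2/3)**2 = 4/9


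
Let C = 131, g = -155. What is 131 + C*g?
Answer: -20174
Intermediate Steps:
131 + C*g = 131 + 131*(-155) = 131 - 20305 = -20174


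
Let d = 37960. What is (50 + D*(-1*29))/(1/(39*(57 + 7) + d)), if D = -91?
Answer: 108786184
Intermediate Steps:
(50 + D*(-1*29))/(1/(39*(57 + 7) + d)) = (50 - (-91)*29)/(1/(39*(57 + 7) + 37960)) = (50 - 91*(-29))/(1/(39*64 + 37960)) = (50 + 2639)/(1/(2496 + 37960)) = 2689/(1/40456) = 2689*40456 = 108786184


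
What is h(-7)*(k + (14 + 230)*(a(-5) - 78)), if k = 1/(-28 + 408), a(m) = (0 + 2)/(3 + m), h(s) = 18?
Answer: -65923911/190 ≈ -3.4697e+5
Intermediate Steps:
a(m) = 2/(3 + m)
k = 1/380 ≈ 0.0026316
h(-7)*(k + (14 + 230)*(a(-5) - 78)) = 18*(1/380 + (14 + 230)*(2/(3 - 5) - 78)) = 18*(1/380 + 244*(2/(-2) - 78)) = 18*(1/380 + 244*(2*(-1/2) - 78)) = 18*(1/380 + 244*(-1 - 78)) = 18*(1/380 + 244*(-79)) = 18*(1/380 - 19276) = 18*(-7324879/380) = -65923911/190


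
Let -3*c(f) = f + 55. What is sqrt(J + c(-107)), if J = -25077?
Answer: I*sqrt(225537)/3 ≈ 158.3*I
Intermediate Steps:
c(f) = -55/3 - f/3 (c(f) = -(f + 55)/3 = -(55 + f)/3 = -55/3 - f/3)
sqrt(J + c(-107)) = sqrt(-25077 + (-55/3 - 1/3*(-107))) = sqrt(-25077 + (-55/3 + 107/3)) = sqrt(-25077 + 52/3) = sqrt(-75179/3) = I*sqrt(225537)/3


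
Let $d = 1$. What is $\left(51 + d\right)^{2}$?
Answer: $2704$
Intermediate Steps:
$\left(51 + d\right)^{2} = \left(51 + 1\right)^{2} = 52^{2} = 2704$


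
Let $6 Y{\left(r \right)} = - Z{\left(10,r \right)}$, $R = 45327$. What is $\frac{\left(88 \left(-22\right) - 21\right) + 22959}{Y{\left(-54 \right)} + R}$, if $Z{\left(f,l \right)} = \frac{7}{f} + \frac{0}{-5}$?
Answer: $\frac{1260120}{2719613} \approx 0.46335$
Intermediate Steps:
$Z{\left(f,l \right)} = \frac{7}{f}$ ($Z{\left(f,l \right)} = \frac{7}{f} + 0 \left(- \frac{1}{5}\right) = \frac{7}{f} + 0 = \frac{7}{f}$)
$Y{\left(r \right)} = - \frac{7}{60}$ ($Y{\left(r \right)} = \frac{\left(-1\right) \frac{7}{10}}{6} = \frac{1}{6} \left(- \frac{7}{10}\right) = - \frac{7}{60}$)
$\frac{\left(88 \left(-22\right) - 21\right) + 22959}{Y{\left(-54 \right)} + R} = \frac{\left(88 \left(-22\right) - 21\right) + 22959}{- \frac{7}{60} + 45327} = \frac{\left(-1936 - 21\right) + 22959}{\frac{2719613}{60}} = \left(-1957 + 22959\right) \frac{60}{2719613} = 21002 \cdot \frac{60}{2719613} = \frac{1260120}{2719613}$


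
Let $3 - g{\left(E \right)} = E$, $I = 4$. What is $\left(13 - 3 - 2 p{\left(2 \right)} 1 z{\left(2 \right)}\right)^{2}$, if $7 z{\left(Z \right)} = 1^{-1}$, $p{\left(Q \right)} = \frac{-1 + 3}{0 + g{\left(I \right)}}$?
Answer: $\frac{24336}{49} \approx 496.65$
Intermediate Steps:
$g{\left(E \right)} = 3 - E$
$p{\left(Q \right)} = -2$ ($p{\left(Q \right)} = \frac{-1 + 3}{0 + \left(3 - 4\right)} = \frac{2}{0 + \left(3 - 4\right)} = \frac{2}{0 - 1} = \frac{2}{-1} = 2 \left(-1\right) = -2$)
$z{\left(Z \right)} = \frac{1}{7}$ ($z{\left(Z \right)} = \frac{1}{7 \cdot 1} = \frac{1}{7} \cdot 1 = \frac{1}{7}$)
$\left(13 - 3 - 2 p{\left(2 \right)} 1 z{\left(2 \right)}\right)^{2} = \left(13 - 3 \left(-2\right) \left(-2\right) 1 \cdot \frac{1}{7}\right)^{2} = \left(13 - 3 \cdot 4 \cdot 1 \cdot \frac{1}{7}\right)^{2} = \left(13 \left(-3\right) 4 \cdot \frac{1}{7}\right)^{2} = \left(13 \left(\left(-12\right) \frac{1}{7}\right)\right)^{2} = \left(13 \left(- \frac{12}{7}\right)\right)^{2} = \left(- \frac{156}{7}\right)^{2} = \frac{24336}{49}$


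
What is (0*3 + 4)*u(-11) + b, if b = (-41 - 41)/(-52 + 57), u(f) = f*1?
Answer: -302/5 ≈ -60.400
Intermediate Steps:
u(f) = f
b = -82/5 ≈ -16.400
(0*3 + 4)*u(-11) + b = (0*3 + 4)*(-11) - 82/5 = (0 + 4)*(-11) - 82/5 = 4*(-11) - 82/5 = -44 - 82/5 = -302/5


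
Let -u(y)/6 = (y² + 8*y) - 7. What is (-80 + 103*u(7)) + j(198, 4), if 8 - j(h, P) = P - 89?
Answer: -60551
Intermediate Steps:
j(h, P) = 97 - P (j(h, P) = 8 - (P - 89) = 8 - (-89 + P) = 8 + (89 - P) = 97 - P)
u(y) = 42 - 48*y - 6*y² (u(y) = -6*((y² + 8*y) - 7) = -6*(-7 + y² + 8*y) = 42 - 48*y - 6*y²)
(-80 + 103*u(7)) + j(198, 4) = (-80 + 103*(42 - 48*7 - 6*7²)) + (97 - 1*4) = (-80 + 103*(42 - 336 - 6*49)) + (97 - 4) = (-80 + 103*(42 - 336 - 294)) + 93 = (-80 + 103*(-588)) + 93 = (-80 - 60564) + 93 = -60644 + 93 = -60551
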